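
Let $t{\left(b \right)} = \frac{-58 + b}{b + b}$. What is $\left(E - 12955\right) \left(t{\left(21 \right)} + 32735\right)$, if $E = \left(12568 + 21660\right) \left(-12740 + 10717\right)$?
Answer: $- \frac{95215707839767}{42} \approx -2.267 \cdot 10^{12}$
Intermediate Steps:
$t{\left(b \right)} = \frac{-58 + b}{2 b}$
$E = -69243244$ ($E = 34228 \left(-2023\right) = -69243244$)
$\left(E - 12955\right) \left(t{\left(21 \right)} + 32735\right) = \left(-69243244 - 12955\right) \left(\frac{-58 + 21}{2 \cdot 21} + 32735\right) = - 69256199 \left(\frac{1}{2} \cdot \frac{1}{21} \left(-37\right) + 32735\right) = - 69256199 \left(- \frac{37}{42} + 32735\right) = \left(-69256199\right) \frac{1374833}{42} = - \frac{95215707839767}{42}$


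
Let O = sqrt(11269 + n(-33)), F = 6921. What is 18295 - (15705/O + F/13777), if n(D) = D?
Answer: 26500221379/1460362 ≈ 18146.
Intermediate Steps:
O = 106 (O = sqrt(11269 - 33) = sqrt(11236) = 106)
18295 - (15705/O + F/13777) = 18295 - (15705/106 + 6921/13777) = 18295 - 1*217101411/1460362 = 18295 - 217101411/1460362 = 26500221379/1460362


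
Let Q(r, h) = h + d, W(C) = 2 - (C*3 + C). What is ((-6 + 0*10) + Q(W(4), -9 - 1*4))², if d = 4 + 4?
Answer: 121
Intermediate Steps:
d = 8
W(C) = 2 - 4*C (W(C) = 2 - (3*C + C) = 2 - 4*C)
Q(r, h) = 8 + h (Q(r, h) = h + 8 = 8 + h)
((-6 + 0*10) + Q(W(4), -9 - 1*4))² = ((-6 + 0*10) + (8 + (-9 - 1*4)))² = ((-6 + 0) + (8 + (-9 - 4)))² = (-6 + (8 - 13))² = (-6 - 5)² = (-11)² = 121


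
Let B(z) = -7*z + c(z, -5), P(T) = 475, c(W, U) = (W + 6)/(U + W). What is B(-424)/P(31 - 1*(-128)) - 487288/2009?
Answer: -1758877618/7443345 ≈ -236.30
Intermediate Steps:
c(W, U) = (6 + W)/(U + W)
B(z) = -7*z + (6 + z)/(-5 + z)
B(-424)/P(31 - 1*(-128)) - 487288/2009 = ((6 - 424 - 7*(-424)*(-5 - 424))/(-5 - 424))/475 - 487288/2009 = ((6 - 424 - 7*(-424)*(-429))/(-429))*(1/475) - 487288*1/2009 = -(6 - 424 - 1273272)/429*(1/475) - 487288/2009 = -1/429*(-1273690)*(1/475) - 487288/2009 = (115790/39)*(1/475) - 487288/2009 = 23158/3705 - 487288/2009 = -1758877618/7443345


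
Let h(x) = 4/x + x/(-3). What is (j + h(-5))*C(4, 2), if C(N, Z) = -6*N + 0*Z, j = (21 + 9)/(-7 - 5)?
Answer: 196/5 ≈ 39.200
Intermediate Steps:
j = -5/2 (j = 30/(-12) = 30*(-1/12) = -5/2 ≈ -2.5000)
C(N, Z) = -6*N (C(N, Z) = -6*N + 0 = -6*N)
h(x) = 4/x - x/3 (h(x) = 4/x + x*(-⅓) = 4/x - x/3)
(j + h(-5))*C(4, 2) = (-5/2 + (4/(-5) - ⅓*(-5)))*(-6*4) = (-5/2 + (4*(-⅕) + 5/3))*(-24) = (-5/2 + (-⅘ + 5/3))*(-24) = (-5/2 + 13/15)*(-24) = -49/30*(-24) = 196/5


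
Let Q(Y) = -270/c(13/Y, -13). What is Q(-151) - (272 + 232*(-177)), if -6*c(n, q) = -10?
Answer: 40630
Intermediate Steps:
c(n, q) = 5/3 (c(n, q) = -⅙*(-10) = 5/3)
Q(Y) = -162 (Q(Y) = -270/5/3 = -270*⅗ = -162)
Q(-151) - (272 + 232*(-177)) = -162 - (272 + 232*(-177)) = -162 - (272 - 41064) = -162 - 1*(-40792) = -162 + 40792 = 40630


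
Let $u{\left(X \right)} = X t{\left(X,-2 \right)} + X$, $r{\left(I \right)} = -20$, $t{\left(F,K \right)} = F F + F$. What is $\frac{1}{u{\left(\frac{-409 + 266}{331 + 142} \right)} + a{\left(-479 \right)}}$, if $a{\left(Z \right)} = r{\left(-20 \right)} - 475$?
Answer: $- \frac{79507}{39374932} \approx -0.0020192$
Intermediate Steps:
$t{\left(F,K \right)} = F + F^{2}$ ($t{\left(F,K \right)} = F^{2} + F = F + F^{2}$)
$a{\left(Z \right)} = -495$ ($a{\left(Z \right)} = -20 - 475 = -495$)
$u{\left(X \right)} = X + X^{2} \left(1 + X\right)$ ($u{\left(X \right)} = X X \left(1 + X\right) + X = X^{2} \left(1 + X\right) + X = X + X^{2} \left(1 + X\right)$)
$\frac{1}{u{\left(\frac{-409 + 266}{331 + 142} \right)} + a{\left(-479 \right)}} = \frac{1}{\frac{-409 + 266}{331 + 142} \left(1 + \frac{-409 + 266}{331 + 142} \left(1 + \frac{-409 + 266}{331 + 142}\right)\right) - 495} = \frac{1}{- \frac{143}{473} \left(1 + - \frac{143}{473} \left(1 - \frac{143}{473}\right)\right) - 495} = \frac{1}{\left(-143\right) \frac{1}{473} \left(1 + \left(-143\right) \frac{1}{473} \left(1 - \frac{13}{43}\right)\right) - 495} = \frac{1}{- \frac{13 \left(1 - \frac{13 \left(1 - \frac{13}{43}\right)}{43}\right)}{43} - 495} = \frac{1}{- \frac{13 \left(1 - \frac{390}{1849}\right)}{43} - 495} = \frac{1}{\left(- \frac{13}{43}\right) \frac{1459}{1849} - 495} = \frac{1}{- \frac{18967}{79507} - 495} = \frac{1}{- \frac{39374932}{79507}} = - \frac{79507}{39374932}$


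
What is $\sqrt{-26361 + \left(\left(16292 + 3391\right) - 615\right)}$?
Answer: $i \sqrt{7293} \approx 85.399 i$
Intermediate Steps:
$\sqrt{-26361 + \left(\left(16292 + 3391\right) - 615\right)} = \sqrt{-26361 + \left(19683 - 615\right)} = \sqrt{-26361 + 19068} = \sqrt{-7293} = i \sqrt{7293}$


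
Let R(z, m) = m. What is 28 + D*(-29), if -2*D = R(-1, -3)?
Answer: -31/2 ≈ -15.500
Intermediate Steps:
D = 3/2 (D = -½*(-3) = 3/2 ≈ 1.5000)
28 + D*(-29) = 28 + (3/2)*(-29) = 28 - 87/2 = -31/2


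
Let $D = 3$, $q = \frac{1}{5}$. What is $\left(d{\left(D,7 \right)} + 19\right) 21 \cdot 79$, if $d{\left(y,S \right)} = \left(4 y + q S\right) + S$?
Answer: $\frac{326823}{5} \approx 65365.0$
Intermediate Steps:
$q = \frac{1}{5} \approx 0.2$
$d{\left(y,S \right)} = 4 y + \frac{6 S}{5}$ ($d{\left(y,S \right)} = \left(4 y + \frac{S}{5}\right) + S = 4 y + \frac{6 S}{5}$)
$\left(d{\left(D,7 \right)} + 19\right) 21 \cdot 79 = \left(\left(4 \cdot 3 + \frac{6}{5} \cdot 7\right) + 19\right) 21 \cdot 79 = \left(\left(12 + \frac{42}{5}\right) + 19\right) 21 \cdot 79 = \left(\frac{102}{5} + 19\right) 21 \cdot 79 = \frac{197}{5} \cdot 21 \cdot 79 = \frac{4137}{5} \cdot 79 = \frac{326823}{5}$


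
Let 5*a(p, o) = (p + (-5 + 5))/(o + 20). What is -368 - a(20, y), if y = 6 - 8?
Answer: -3314/9 ≈ -368.22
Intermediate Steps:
y = -2
a(p, o) = p/(5*(20 + o)) (a(p, o) = ((p + (-5 + 5))/(o + 20))/5 = ((p + 0)/(20 + o))/5 = (p/(20 + o))/5 = p/(5*(20 + o)))
-368 - a(20, y) = -368 - 20/(5*(20 - 2)) = -368 - 20/(5*18) = -368 - 1*2/9 = -368 - 2/9 = -3314/9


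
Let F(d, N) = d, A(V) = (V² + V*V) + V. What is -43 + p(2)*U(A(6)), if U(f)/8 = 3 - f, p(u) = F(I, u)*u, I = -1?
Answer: 1157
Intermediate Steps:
A(V) = V + 2*V² (A(V) = (V² + V²) + V = 2*V² + V = V + 2*V²)
p(u) = -u
U(f) = 24 - 8*f (U(f) = 8*(3 - f) = 24 - 8*f)
-43 + p(2)*U(A(6)) = -43 + (-1*2)*(24 - 48*(1 + 2*6)) = -43 - 2*(24 - 48*(1 + 12)) = -43 - 2*(24 - 48*13) = -43 - 2*(24 - 8*78) = -43 - 2*(24 - 624) = -43 - 2*(-600) = -43 + 1200 = 1157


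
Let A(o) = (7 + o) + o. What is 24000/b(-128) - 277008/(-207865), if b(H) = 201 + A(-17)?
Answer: 839493232/6028085 ≈ 139.26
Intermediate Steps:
A(o) = 7 + 2*o
b(H) = 174 (b(H) = 201 + (7 + 2*(-17)) = 201 + (7 - 34) = 201 - 27 = 174)
24000/b(-128) - 277008/(-207865) = 24000/174 - 277008/(-207865) = 24000*(1/174) - 277008*(-1/207865) = 4000/29 + 277008/207865 = 839493232/6028085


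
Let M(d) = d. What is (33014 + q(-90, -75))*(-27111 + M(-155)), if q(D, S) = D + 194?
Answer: -902995388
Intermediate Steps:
q(D, S) = 194 + D
(33014 + q(-90, -75))*(-27111 + M(-155)) = (33014 + (194 - 90))*(-27111 - 155) = (33014 + 104)*(-27266) = 33118*(-27266) = -902995388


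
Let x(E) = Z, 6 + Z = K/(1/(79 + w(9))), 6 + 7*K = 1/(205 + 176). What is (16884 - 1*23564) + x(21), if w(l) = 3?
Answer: -18018932/2667 ≈ -6756.3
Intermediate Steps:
K = -2285/2667 (K = -6/7 + 1/(7*(205 + 176)) = -6/7 + (⅐)/381 = -6/7 + (⅐)*(1/381) = -6/7 + 1/2667 = -2285/2667 ≈ -0.85677)
Z = -203372/2667 (Z = -6 - 2285/(2667*(1/(79 + 3))) = -6 - 2285/(2667*(1/82)) = -6 - 2285/(2667*1/82) = -6 - 2285/2667*82 = -6 - 187370/2667 = -203372/2667 ≈ -76.255)
x(E) = -203372/2667
(16884 - 1*23564) + x(21) = (16884 - 1*23564) - 203372/2667 = (16884 - 23564) - 203372/2667 = -6680 - 203372/2667 = -18018932/2667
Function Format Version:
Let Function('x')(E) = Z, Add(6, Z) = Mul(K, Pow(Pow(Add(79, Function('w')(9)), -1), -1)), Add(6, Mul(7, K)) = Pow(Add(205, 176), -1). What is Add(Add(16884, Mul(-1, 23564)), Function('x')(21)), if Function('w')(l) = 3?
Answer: Rational(-18018932, 2667) ≈ -6756.3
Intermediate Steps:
K = Rational(-2285, 2667) (K = Add(Rational(-6, 7), Mul(Rational(1, 7), Pow(Add(205, 176), -1))) = Add(Rational(-6, 7), Mul(Rational(1, 7), Pow(381, -1))) = Add(Rational(-6, 7), Mul(Rational(1, 7), Rational(1, 381))) = Add(Rational(-6, 7), Rational(1, 2667)) = Rational(-2285, 2667) ≈ -0.85677)
Z = Rational(-203372, 2667) (Z = Add(-6, Mul(Rational(-2285, 2667), Pow(Pow(Add(79, 3), -1), -1))) = Add(-6, Mul(Rational(-2285, 2667), Pow(Pow(82, -1), -1))) = Add(-6, Mul(Rational(-2285, 2667), Pow(Rational(1, 82), -1))) = Add(-6, Mul(Rational(-2285, 2667), 82)) = Add(-6, Rational(-187370, 2667)) = Rational(-203372, 2667) ≈ -76.255)
Function('x')(E) = Rational(-203372, 2667)
Add(Add(16884, Mul(-1, 23564)), Function('x')(21)) = Add(Add(16884, Mul(-1, 23564)), Rational(-203372, 2667)) = Add(Add(16884, -23564), Rational(-203372, 2667)) = Add(-6680, Rational(-203372, 2667)) = Rational(-18018932, 2667)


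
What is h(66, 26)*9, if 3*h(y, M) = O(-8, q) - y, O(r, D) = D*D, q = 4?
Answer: -150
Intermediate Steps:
O(r, D) = D**2
h(y, M) = 16/3 - y/3 (h(y, M) = (4**2 - y)/3 = (16 - y)/3 = 16/3 - y/3)
h(66, 26)*9 = (16/3 - 1/3*66)*9 = (16/3 - 22)*9 = -50/3*9 = -150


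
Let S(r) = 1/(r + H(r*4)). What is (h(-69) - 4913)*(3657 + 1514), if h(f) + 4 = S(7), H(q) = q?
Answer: -889898074/35 ≈ -2.5426e+7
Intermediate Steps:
S(r) = 1/(5*r) (S(r) = 1/(r + r*4) = 1/(r + 4*r) = 1/(5*r))
h(f) = -139/35 (h(f) = -4 + (⅕)/7 = -4 + (⅕)*(⅐) = -4 + 1/35 = -139/35)
(h(-69) - 4913)*(3657 + 1514) = (-139/35 - 4913)*(3657 + 1514) = -172094/35*5171 = -889898074/35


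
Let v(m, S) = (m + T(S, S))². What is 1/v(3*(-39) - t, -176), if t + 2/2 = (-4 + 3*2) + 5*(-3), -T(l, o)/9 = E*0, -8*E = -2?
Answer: 1/10609 ≈ 9.4260e-5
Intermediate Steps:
E = ¼ (E = -⅛*(-2) = ¼ ≈ 0.25000)
T(l, o) = 0 (T(l, o) = -9*0/4 = -9*0 = 0)
t = -14 (t = -1 + ((-4 + 3*2) + 5*(-3)) = -1 + ((-4 + 6) - 15) = -1 + (2 - 15) = -1 - 13 = -14)
v(m, S) = m² (v(m, S) = (m + 0)² = m²)
1/v(3*(-39) - t, -176) = 1/((3*(-39) - 1*(-14))²) = 1/((-117 + 14)²) = 1/((-103)²) = 1/10609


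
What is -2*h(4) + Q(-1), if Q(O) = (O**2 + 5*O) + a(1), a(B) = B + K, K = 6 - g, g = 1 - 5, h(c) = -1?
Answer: 9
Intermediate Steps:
g = -4
K = 10 (K = 6 - 1*(-4) = 6 + 4 = 10)
a(B) = 10 + B (a(B) = B + 10 = 10 + B)
Q(O) = 11 + O**2 + 5*O (Q(O) = (O**2 + 5*O) + (10 + 1) = (O**2 + 5*O) + 11 = 11 + O**2 + 5*O)
-2*h(4) + Q(-1) = -2*(-1) + (11 + (-1)**2 + 5*(-1)) = 2 + (11 + 1 - 5) = 2 + 7 = 9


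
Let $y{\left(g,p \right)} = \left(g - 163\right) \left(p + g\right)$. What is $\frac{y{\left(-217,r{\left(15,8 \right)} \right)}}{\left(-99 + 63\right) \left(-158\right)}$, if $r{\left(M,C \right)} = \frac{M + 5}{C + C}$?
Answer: $\frac{81985}{5688} \approx 14.414$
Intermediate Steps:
$r{\left(M,C \right)} = \frac{5 + M}{2 C}$
$y{\left(g,p \right)} = \left(-163 + g\right) \left(g + p\right)$
$\frac{y{\left(-217,r{\left(15,8 \right)} \right)}}{\left(-99 + 63\right) \left(-158\right)} = \frac{\left(-217\right)^{2} - -35371 - 163 \frac{5 + 15}{2 \cdot 8} - 217 \frac{5 + 15}{2 \cdot 8}}{\left(-99 + 63\right) \left(-158\right)} = \frac{47089 + 35371 - 163 \cdot \frac{1}{2} \cdot \frac{1}{8} \cdot 20 - 217 \cdot \frac{1}{2} \cdot \frac{1}{8} \cdot 20}{\left(-36\right) \left(-158\right)} = \frac{47089 + 35371 - \frac{815}{4} - \frac{1085}{4}}{5688} = \left(47089 + 35371 - \frac{815}{4} - \frac{1085}{4}\right) \frac{1}{5688} = 81985 \cdot \frac{1}{5688} = \frac{81985}{5688}$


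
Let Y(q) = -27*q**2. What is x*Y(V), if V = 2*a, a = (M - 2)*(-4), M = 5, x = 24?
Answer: -373248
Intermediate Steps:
a = -12 (a = (5 - 2)*(-4) = 3*(-4) = -12)
V = -24 (V = 2*(-12) = -24)
x*Y(V) = 24*(-27*(-24)**2) = 24*(-27*576) = 24*(-15552) = -373248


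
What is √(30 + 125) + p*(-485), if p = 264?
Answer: -128040 + √155 ≈ -1.2803e+5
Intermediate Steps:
√(30 + 125) + p*(-485) = √(30 + 125) + 264*(-485) = √155 - 128040 = -128040 + √155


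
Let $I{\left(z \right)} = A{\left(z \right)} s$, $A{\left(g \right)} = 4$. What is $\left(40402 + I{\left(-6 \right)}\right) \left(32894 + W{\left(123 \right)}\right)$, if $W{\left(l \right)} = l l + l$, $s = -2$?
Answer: $1944809524$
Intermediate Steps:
$W{\left(l \right)} = l + l^{2}$ ($W{\left(l \right)} = l^{2} + l = l + l^{2}$)
$I{\left(z \right)} = -8$ ($I{\left(z \right)} = 4 \left(-2\right) = -8$)
$\left(40402 + I{\left(-6 \right)}\right) \left(32894 + W{\left(123 \right)}\right) = \left(40402 - 8\right) \left(32894 + 123 \left(1 + 123\right)\right) = 40394 \left(32894 + 123 \cdot 124\right) = 40394 \left(32894 + 15252\right) = 40394 \cdot 48146 = 1944809524$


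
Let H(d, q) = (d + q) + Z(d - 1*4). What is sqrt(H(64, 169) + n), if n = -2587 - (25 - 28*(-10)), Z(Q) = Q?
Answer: I*sqrt(2599) ≈ 50.98*I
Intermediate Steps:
H(d, q) = -4 + q + 2*d (H(d, q) = (d + q) + (d - 1*4) = (d + q) + (d - 4) = (d + q) + (-4 + d) = -4 + q + 2*d)
n = -2892 (n = -2587 - (25 + 280) = -2587 - 1*305 = -2587 - 305 = -2892)
sqrt(H(64, 169) + n) = sqrt((-4 + 169 + 2*64) - 2892) = sqrt((-4 + 169 + 128) - 2892) = sqrt(293 - 2892) = sqrt(-2599) = I*sqrt(2599)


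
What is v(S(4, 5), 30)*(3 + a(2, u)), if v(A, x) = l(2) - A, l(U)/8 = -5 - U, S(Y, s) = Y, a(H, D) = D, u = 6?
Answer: -540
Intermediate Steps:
l(U) = -40 - 8*U (l(U) = 8*(-5 - U) = -40 - 8*U)
v(A, x) = -56 - A (v(A, x) = (-40 - 8*2) - A = (-40 - 16) - A = -56 - A)
v(S(4, 5), 30)*(3 + a(2, u)) = (-56 - 1*4)*(3 + 6) = (-56 - 4)*9 = -60*9 = -540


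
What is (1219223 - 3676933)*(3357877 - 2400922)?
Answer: -2351917873050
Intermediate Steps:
(1219223 - 3676933)*(3357877 - 2400922) = -2457710*956955 = -2351917873050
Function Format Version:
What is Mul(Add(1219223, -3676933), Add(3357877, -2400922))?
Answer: -2351917873050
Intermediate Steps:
Mul(Add(1219223, -3676933), Add(3357877, -2400922)) = Mul(-2457710, 956955) = -2351917873050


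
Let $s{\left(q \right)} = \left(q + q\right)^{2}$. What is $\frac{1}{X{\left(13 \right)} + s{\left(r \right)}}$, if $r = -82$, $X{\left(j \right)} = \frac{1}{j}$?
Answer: $\frac{13}{349649} \approx 3.718 \cdot 10^{-5}$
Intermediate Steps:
$s{\left(q \right)} = 4 q^{2}$ ($s{\left(q \right)} = \left(2 q\right)^{2} = 4 q^{2}$)
$\frac{1}{X{\left(13 \right)} + s{\left(r \right)}} = \frac{1}{\frac{1}{13} + 4 \left(-82\right)^{2}} = \frac{1}{\frac{1}{13} + 4 \cdot 6724} = \frac{1}{\frac{1}{13} + 26896} = \frac{1}{\frac{349649}{13}} = \frac{13}{349649}$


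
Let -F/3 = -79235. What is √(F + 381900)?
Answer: 21*√1405 ≈ 787.15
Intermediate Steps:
F = 237705 (F = -3*(-79235) = 237705)
√(F + 381900) = √(237705 + 381900) = √619605 = 21*√1405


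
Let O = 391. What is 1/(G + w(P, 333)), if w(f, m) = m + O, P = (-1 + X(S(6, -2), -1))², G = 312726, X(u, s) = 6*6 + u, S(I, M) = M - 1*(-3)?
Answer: 1/313450 ≈ 3.1903e-6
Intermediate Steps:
S(I, M) = 3 + M (S(I, M) = M + 3 = 3 + M)
X(u, s) = 36 + u
P = 1296 (P = (-1 + (36 + (3 - 2)))² = (-1 + (36 + 1))² = (-1 + 37)² = 36² = 1296)
w(f, m) = 391 + m (w(f, m) = m + 391 = 391 + m)
1/(G + w(P, 333)) = 1/(312726 + (391 + 333)) = 1/(312726 + 724) = 1/313450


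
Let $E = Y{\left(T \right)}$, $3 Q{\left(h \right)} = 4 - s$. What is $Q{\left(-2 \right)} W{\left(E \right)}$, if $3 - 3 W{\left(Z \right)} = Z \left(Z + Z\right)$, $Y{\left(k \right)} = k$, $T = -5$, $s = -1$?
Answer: $- \frac{235}{9} \approx -26.111$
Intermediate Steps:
$Q{\left(h \right)} = \frac{5}{3}$ ($Q{\left(h \right)} = \frac{4 - -1}{3} = \frac{4 + 1}{3} = \frac{1}{3} \cdot 5 = \frac{5}{3}$)
$E = -5$
$W{\left(Z \right)} = 1 - \frac{2 Z^{2}}{3}$ ($W{\left(Z \right)} = 1 - \frac{Z \left(Z + Z\right)}{3} = 1 - \frac{Z 2 Z}{3} = 1 - \frac{2 Z^{2}}{3}$)
$Q{\left(-2 \right)} W{\left(E \right)} = \frac{5 \left(1 - \frac{2 \left(-5\right)^{2}}{3}\right)}{3} = \frac{5 \left(1 - \frac{50}{3}\right)}{3} = \frac{5}{3} \left(- \frac{47}{3}\right) = - \frac{235}{9}$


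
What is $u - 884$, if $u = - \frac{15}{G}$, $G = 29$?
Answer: $- \frac{25651}{29} \approx -884.52$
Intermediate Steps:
$u = - \frac{15}{29} \approx -0.51724$
$u - 884 = - \frac{15}{29} - 884 = - \frac{25651}{29}$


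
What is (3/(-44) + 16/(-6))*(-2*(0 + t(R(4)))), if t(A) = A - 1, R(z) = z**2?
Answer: 1805/22 ≈ 82.045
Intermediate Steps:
t(A) = -1 + A
(3/(-44) + 16/(-6))*(-2*(0 + t(R(4)))) = (3/(-44) + 16/(-6))*(-2*(0 + (-1 + 4**2))) = (3*(-1/44) + 16*(-1/6))*(-2*(0 + (-1 + 16))) = (-3/44 - 8/3)*(-2*(0 + 15)) = -(-361)*15/66 = -361/132*(-30) = 1805/22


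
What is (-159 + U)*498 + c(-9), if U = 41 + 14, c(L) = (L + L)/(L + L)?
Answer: -51791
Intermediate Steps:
c(L) = 1 (c(L) = (2*L)/((2*L)) = (2*L)*(1/(2*L)) = 1)
U = 55
(-159 + U)*498 + c(-9) = (-159 + 55)*498 + 1 = -104*498 + 1 = -51792 + 1 = -51791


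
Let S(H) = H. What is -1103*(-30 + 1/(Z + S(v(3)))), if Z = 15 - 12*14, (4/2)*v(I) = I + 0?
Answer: 10028476/303 ≈ 33097.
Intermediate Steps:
v(I) = I/2 (v(I) = (I + 0)/2 = I/2)
Z = -153 (Z = 15 - 168 = -153)
-1103*(-30 + 1/(Z + S(v(3)))) = -1103*(-30 + 1/(-153 + (½)*3)) = -1103*(-30 + 1/(-153 + 3/2)) = -1103*(-30 + 1/(-303/2)) = -1103*(-30 - 2/303) = -1103*(-9092/303) = 10028476/303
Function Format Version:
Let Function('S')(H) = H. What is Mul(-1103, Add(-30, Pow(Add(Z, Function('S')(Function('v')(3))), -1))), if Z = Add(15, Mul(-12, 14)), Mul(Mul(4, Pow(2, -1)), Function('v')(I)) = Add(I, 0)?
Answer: Rational(10028476, 303) ≈ 33097.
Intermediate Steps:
Function('v')(I) = Mul(Rational(1, 2), I) (Function('v')(I) = Mul(Rational(1, 2), Add(I, 0)) = Mul(Rational(1, 2), I))
Z = -153 (Z = Add(15, -168) = -153)
Mul(-1103, Add(-30, Pow(Add(Z, Function('S')(Function('v')(3))), -1))) = Mul(-1103, Add(-30, Pow(Add(-153, Mul(Rational(1, 2), 3)), -1))) = Mul(-1103, Add(-30, Pow(Add(-153, Rational(3, 2)), -1))) = Mul(-1103, Add(-30, Pow(Rational(-303, 2), -1))) = Mul(-1103, Add(-30, Rational(-2, 303))) = Mul(-1103, Rational(-9092, 303)) = Rational(10028476, 303)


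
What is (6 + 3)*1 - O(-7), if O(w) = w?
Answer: 16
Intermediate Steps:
(6 + 3)*1 - O(-7) = (6 + 3)*1 - 1*(-7) = 9*1 + 7 = 9 + 7 = 16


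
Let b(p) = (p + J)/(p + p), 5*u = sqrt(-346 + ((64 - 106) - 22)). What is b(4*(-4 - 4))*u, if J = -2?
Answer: 17*I*sqrt(410)/160 ≈ 2.1514*I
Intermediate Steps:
u = I*sqrt(410)/5 (u = sqrt(-346 + ((64 - 106) - 22))/5 = sqrt(-346 + (-42 - 22))/5 = sqrt(-346 - 64)/5 = sqrt(-410)/5 = (I*sqrt(410))/5 = I*sqrt(410)/5 ≈ 4.0497*I)
b(p) = (-2 + p)/(2*p) (b(p) = (p - 2)/(p + p) = (-2 + p)/((2*p)) = (-2 + p)*(1/(2*p)) = (-2 + p)/(2*p))
b(4*(-4 - 4))*u = ((-2 + 4*(-4 - 4))/(2*((4*(-4 - 4)))))*(I*sqrt(410)/5) = ((-2 + 4*(-8))/(2*((4*(-8)))))*(I*sqrt(410)/5) = ((1/2)*(-2 - 32)/(-32))*(I*sqrt(410)/5) = ((1/2)*(-1/32)*(-34))*(I*sqrt(410)/5) = 17*(I*sqrt(410)/5)/32 = 17*I*sqrt(410)/160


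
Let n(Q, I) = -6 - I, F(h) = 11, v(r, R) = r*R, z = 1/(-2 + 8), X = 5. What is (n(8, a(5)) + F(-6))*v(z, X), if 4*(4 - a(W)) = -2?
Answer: 5/12 ≈ 0.41667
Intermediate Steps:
z = ⅙ (z = 1/6 = ⅙ ≈ 0.16667)
a(W) = 9/2 (a(W) = 4 - ¼*(-2) = 4 + ½ = 9/2)
v(r, R) = R*r
(n(8, a(5)) + F(-6))*v(z, X) = ((-6 - 1*9/2) + 11)*(5*(⅙)) = ((-6 - 9/2) + 11)*(⅚) = (-21/2 + 11)*(⅚) = (½)*(⅚) = 5/12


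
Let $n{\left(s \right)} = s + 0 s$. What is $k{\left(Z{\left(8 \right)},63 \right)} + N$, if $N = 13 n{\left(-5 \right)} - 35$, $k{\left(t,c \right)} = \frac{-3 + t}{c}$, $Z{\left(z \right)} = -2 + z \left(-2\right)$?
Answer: $- \frac{301}{3} \approx -100.33$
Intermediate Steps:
$n{\left(s \right)} = s$ ($n{\left(s \right)} = s + 0 = s$)
$Z{\left(z \right)} = -2 - 2 z$
$k{\left(t,c \right)} = \frac{-3 + t}{c}$
$N = -100$ ($N = 13 \left(-5\right) - 35 = -65 - 35 = -100$)
$k{\left(Z{\left(8 \right)},63 \right)} + N = \frac{-3 - 18}{63} - 100 = \frac{1}{63} \left(-21\right) - 100 = - \frac{1}{3} - 100 = - \frac{301}{3}$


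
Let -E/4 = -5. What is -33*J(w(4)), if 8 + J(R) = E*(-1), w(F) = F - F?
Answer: 924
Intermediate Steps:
w(F) = 0
E = 20 (E = -4*(-5) = 20)
J(R) = -28 (J(R) = -8 + 20*(-1) = -8 - 20 = -28)
-33*J(w(4)) = -33*(-28) = 924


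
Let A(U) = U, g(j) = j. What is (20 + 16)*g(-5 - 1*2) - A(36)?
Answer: -288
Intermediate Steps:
(20 + 16)*g(-5 - 1*2) - A(36) = (20 + 16)*(-5 - 1*2) - 1*36 = 36*(-5 - 2) - 36 = 36*(-7) - 36 = -252 - 36 = -288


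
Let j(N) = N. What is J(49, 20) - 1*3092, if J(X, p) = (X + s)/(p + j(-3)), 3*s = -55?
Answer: -157600/51 ≈ -3090.2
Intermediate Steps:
s = -55/3 (s = (⅓)*(-55) = -55/3 ≈ -18.333)
J(X, p) = (-55/3 + X)/(-3 + p) (J(X, p) = (X - 55/3)/(p - 3) = (-55/3 + X)/(-3 + p))
J(49, 20) - 1*3092 = (-55/3 + 49)/(-3 + 20) - 1*3092 = (92/3)/17 - 3092 = (1/17)*(92/3) - 3092 = 92/51 - 3092 = -157600/51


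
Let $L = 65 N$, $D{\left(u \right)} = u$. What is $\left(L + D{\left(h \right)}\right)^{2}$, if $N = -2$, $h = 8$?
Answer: $14884$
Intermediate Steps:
$L = -130$ ($L = 65 \left(-2\right) = -130$)
$\left(L + D{\left(h \right)}\right)^{2} = \left(-130 + 8\right)^{2} = \left(-122\right)^{2} = 14884$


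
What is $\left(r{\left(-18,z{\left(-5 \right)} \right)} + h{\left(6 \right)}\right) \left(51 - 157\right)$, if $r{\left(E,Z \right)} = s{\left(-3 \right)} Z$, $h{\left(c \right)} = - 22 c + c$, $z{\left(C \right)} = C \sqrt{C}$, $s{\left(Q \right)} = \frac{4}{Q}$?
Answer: $13356 - \frac{2120 i \sqrt{5}}{3} \approx 13356.0 - 1580.2 i$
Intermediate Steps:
$z{\left(C \right)} = C^{\frac{3}{2}}$
$h{\left(c \right)} = - 21 c$
$r{\left(E,Z \right)} = - \frac{4 Z}{3}$ ($r{\left(E,Z \right)} = \frac{4}{-3} Z = 4 \left(- \frac{1}{3}\right) Z = - \frac{4 Z}{3}$)
$\left(r{\left(-18,z{\left(-5 \right)} \right)} + h{\left(6 \right)}\right) \left(51 - 157\right) = \left(- \frac{4 \left(-5\right)^{\frac{3}{2}}}{3} - 126\right) \left(51 - 157\right) = \left(- \frac{4 \left(- 5 i \sqrt{5}\right)}{3} - 126\right) \left(-106\right) = \left(\frac{20 i \sqrt{5}}{3} - 126\right) \left(-106\right) = \left(-126 + \frac{20 i \sqrt{5}}{3}\right) \left(-106\right) = 13356 - \frac{2120 i \sqrt{5}}{3}$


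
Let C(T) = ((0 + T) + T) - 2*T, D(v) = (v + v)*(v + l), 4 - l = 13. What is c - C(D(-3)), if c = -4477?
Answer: -4477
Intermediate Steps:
l = -9 (l = 4 - 1*13 = 4 - 13 = -9)
D(v) = 2*v*(-9 + v) (D(v) = (v + v)*(v - 9) = (2*v)*(-9 + v) = 2*v*(-9 + v))
C(T) = 0 (C(T) = (T + T) - 2*T = 2*T - 2*T = 0)
c - C(D(-3)) = -4477 - 1*0 = -4477 + 0 = -4477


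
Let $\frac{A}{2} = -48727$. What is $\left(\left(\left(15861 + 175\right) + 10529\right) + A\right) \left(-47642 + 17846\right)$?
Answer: $2112208644$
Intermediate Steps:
$A = -97454$ ($A = 2 \left(-48727\right) = -97454$)
$\left(\left(\left(15861 + 175\right) + 10529\right) + A\right) \left(-47642 + 17846\right) = \left(\left(\left(15861 + 175\right) + 10529\right) - 97454\right) \left(-47642 + 17846\right) = \left(\left(16036 + 10529\right) - 97454\right) \left(-29796\right) = \left(26565 - 97454\right) \left(-29796\right) = \left(-70889\right) \left(-29796\right) = 2112208644$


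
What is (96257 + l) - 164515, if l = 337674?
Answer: 269416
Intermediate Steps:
(96257 + l) - 164515 = (96257 + 337674) - 164515 = 433931 - 164515 = 269416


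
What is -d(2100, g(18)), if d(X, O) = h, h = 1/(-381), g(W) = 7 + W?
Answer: 1/381 ≈ 0.0026247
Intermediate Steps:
h = -1/381 ≈ -0.0026247
d(X, O) = -1/381
-d(2100, g(18)) = -1*(-1/381) = 1/381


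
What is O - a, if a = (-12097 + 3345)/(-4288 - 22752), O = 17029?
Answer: 28778463/1690 ≈ 17029.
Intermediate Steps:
a = 547/1690 (a = -8752/(-27040) = -8752*(-1/27040) = 547/1690 ≈ 0.32367)
O - a = 17029 - 1*547/1690 = 17029 - 547/1690 = 28778463/1690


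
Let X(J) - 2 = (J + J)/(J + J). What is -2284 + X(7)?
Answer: -2281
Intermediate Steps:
X(J) = 3 (X(J) = 2 + (J + J)/(J + J) = 2 + (2*J)/((2*J)) = 2 + (2*J)*(1/(2*J)) = 2 + 1 = 3)
-2284 + X(7) = -2284 + 3 = -2281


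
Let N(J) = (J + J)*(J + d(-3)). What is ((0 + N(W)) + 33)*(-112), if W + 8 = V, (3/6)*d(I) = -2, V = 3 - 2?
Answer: -20944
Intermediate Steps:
V = 1
d(I) = -4 (d(I) = 2*(-2) = -4)
W = -7 (W = -8 + 1 = -7)
N(J) = 2*J*(-4 + J) (N(J) = (J + J)*(J - 4) = (2*J)*(-4 + J) = 2*J*(-4 + J))
((0 + N(W)) + 33)*(-112) = ((0 + 2*(-7)*(-4 - 7)) + 33)*(-112) = ((0 + 2*(-7)*(-11)) + 33)*(-112) = ((0 + 154) + 33)*(-112) = (154 + 33)*(-112) = 187*(-112) = -20944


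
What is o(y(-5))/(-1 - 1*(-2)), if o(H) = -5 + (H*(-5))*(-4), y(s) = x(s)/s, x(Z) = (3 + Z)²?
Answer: -21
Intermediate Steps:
y(s) = (3 + s)²/s
o(H) = -5 + 20*H (o(H) = -5 - 5*H*(-4) = -5 + 20*H)
o(y(-5))/(-1 - 1*(-2)) = (-5 + 20*((3 - 5)²/(-5)))/(-1 - 1*(-2)) = (-5 + 20*(-⅕*(-2)²))/(-1 + 2) = (-5 + 20*(-⅕*4))/1 = 1*(-5 + 20*(-⅘)) = 1*(-5 - 16) = 1*(-21) = -21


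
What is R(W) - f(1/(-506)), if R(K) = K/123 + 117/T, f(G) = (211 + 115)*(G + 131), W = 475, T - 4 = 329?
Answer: -49166223683/1151403 ≈ -42701.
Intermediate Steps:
T = 333 (T = 4 + 329 = 333)
f(G) = 42706 + 326*G (f(G) = 326*(131 + G) = 42706 + 326*G)
R(K) = 13/37 + K/123 (R(K) = K/123 + 117/333 = K*(1/123) + 117*(1/333) = K/123 + 13/37 = 13/37 + K/123)
R(W) - f(1/(-506)) = (13/37 + (1/123)*475) - (42706 + 326/(-506)) = (13/37 + 475/123) - (42706 + 326*(-1/506)) = 19174/4551 - (42706 - 163/253) = 19174/4551 - 1*10804455/253 = 19174/4551 - 10804455/253 = -49166223683/1151403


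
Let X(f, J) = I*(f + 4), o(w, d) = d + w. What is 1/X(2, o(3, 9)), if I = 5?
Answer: 1/30 ≈ 0.033333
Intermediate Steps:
X(f, J) = 20 + 5*f (X(f, J) = 5*(f + 4) = 5*(4 + f) = 20 + 5*f)
1/X(2, o(3, 9)) = 1/(20 + 5*2) = 1/(20 + 10) = 1/30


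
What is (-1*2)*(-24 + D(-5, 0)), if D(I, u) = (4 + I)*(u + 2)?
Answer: 52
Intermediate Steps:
D(I, u) = (2 + u)*(4 + I) (D(I, u) = (4 + I)*(2 + u) = (2 + u)*(4 + I))
(-1*2)*(-24 + D(-5, 0)) = (-1*2)*(-24 + (8 + 2*(-5) + 4*0 - 5*0)) = -2*(-24 + (8 - 10 + 0 + 0)) = -2*(-24 - 2) = -2*(-26) = 52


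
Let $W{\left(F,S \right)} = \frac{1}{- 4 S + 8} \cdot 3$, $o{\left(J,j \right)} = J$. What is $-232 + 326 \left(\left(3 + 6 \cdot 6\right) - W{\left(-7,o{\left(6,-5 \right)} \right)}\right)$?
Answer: $\frac{100345}{8} \approx 12543.0$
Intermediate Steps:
$W{\left(F,S \right)} = \frac{3}{8 - 4 S}$ ($W{\left(F,S \right)} = \frac{1}{8 - 4 S} 3 = \frac{3}{8 - 4 S}$)
$-232 + 326 \left(\left(3 + 6 \cdot 6\right) - W{\left(-7,o{\left(6,-5 \right)} \right)}\right) = -232 + 326 \left(\left(3 + 6 \cdot 6\right) - - \frac{3}{-8 + 4 \cdot 6}\right) = -232 + 326 \left(\left(3 + 36\right) - - \frac{3}{-8 + 24}\right) = -232 + 326 \left(39 - - \frac{3}{16}\right) = -232 + 326 \left(39 + \frac{3}{16}\right) = -232 + 326 \cdot \frac{627}{16} = -232 + \frac{102201}{8} = \frac{100345}{8}$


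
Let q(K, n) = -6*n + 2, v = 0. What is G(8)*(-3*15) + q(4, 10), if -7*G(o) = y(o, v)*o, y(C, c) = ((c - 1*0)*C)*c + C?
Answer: 2474/7 ≈ 353.43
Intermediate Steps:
q(K, n) = 2 - 6*n
y(C, c) = C + C*c² (y(C, c) = ((c + 0)*C)*c + C = (c*C)*c + C = (C*c)*c + C = C*c² + C = C + C*c²)
G(o) = -o²/7 (G(o) = -o*(1 + 0²)*o/7 = -o*(1 + 0)*o/7 = -o*1*o/7 = -o*o/7 = -o²/7)
G(8)*(-3*15) + q(4, 10) = (-⅐*8²)*(-3*15) + (2 - 6*10) = -⅐*64*(-45) + (2 - 60) = -64/7*(-45) - 58 = 2880/7 - 58 = 2474/7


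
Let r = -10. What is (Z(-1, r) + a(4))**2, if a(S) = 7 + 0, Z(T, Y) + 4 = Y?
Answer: 49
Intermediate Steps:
Z(T, Y) = -4 + Y
a(S) = 7
(Z(-1, r) + a(4))**2 = ((-4 - 10) + 7)**2 = (-14 + 7)**2 = (-7)**2 = 49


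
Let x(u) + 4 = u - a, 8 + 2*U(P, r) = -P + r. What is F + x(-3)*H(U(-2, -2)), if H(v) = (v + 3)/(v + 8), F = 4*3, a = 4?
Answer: 59/4 ≈ 14.750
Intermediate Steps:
U(P, r) = -4 + r/2 - P/2 (U(P, r) = -4 + (-P + r)/2 = -4 + (r - P)/2 = -4 + (r/2 - P/2) = -4 + r/2 - P/2)
F = 12
x(u) = -8 + u (x(u) = -4 + (u - 1*4) = -4 + (u - 4) = -4 + (-4 + u) = -8 + u)
H(v) = (3 + v)/(8 + v)
F + x(-3)*H(U(-2, -2)) = 12 + (-8 - 3)*((3 + (-4 + (½)*(-2) - ½*(-2)))/(8 + (-4 + (½)*(-2) - ½*(-2)))) = 12 - 11*(3 + (-4 - 1 + 1))/(8 + (-4 - 1 + 1)) = 12 - 11*(3 - 4)/(8 - 4) = 12 - 11*(-1)/4 = 12 - 11*(-¼) = 12 + 11/4 = 59/4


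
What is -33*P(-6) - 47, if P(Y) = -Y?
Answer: -245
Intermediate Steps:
-33*P(-6) - 47 = -(-33)*(-6) - 47 = -33*6 - 47 = -198 - 47 = -245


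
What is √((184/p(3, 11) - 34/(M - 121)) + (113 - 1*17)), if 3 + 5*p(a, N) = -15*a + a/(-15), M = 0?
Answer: 5*√21700122/2651 ≈ 8.7860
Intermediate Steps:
p(a, N) = -⅗ - 226*a/75 (p(a, N) = -⅗ + (-15*a + a/(-15))/5 = -⅗ + (-15*a + a*(-1/15))/5 = -⅗ + (-15*a - a/15)/5 = -⅗ + (-226*a/15)/5 = -⅗ - 226*a/75)
√((184/p(3, 11) - 34/(M - 121)) + (113 - 1*17)) = √((184/(-⅗ - 226/75*3) - 34/(0 - 121)) + (113 - 1*17)) = √((184/(-⅗ - 226/25) - 34/(-121)) + (113 - 17)) = √((184/(-241/25) - 34*(-1/121)) + 96) = √((184*(-25/241) + 34/121) + 96) = √((-4600/241 + 34/121) + 96) = √(-548406/29161 + 96) = √(2251050/29161) = 5*√21700122/2651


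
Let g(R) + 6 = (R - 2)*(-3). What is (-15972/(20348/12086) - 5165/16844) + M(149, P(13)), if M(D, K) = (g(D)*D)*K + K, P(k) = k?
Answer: -75001578957795/85685428 ≈ -8.7531e+5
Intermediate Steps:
g(R) = -3*R (g(R) = -6 + (R - 2)*(-3) = -6 + (-2 + R)*(-3) = -6 + (6 - 3*R) = -3*R)
M(D, K) = K - 3*K*D² (M(D, K) = ((-3*D)*D)*K + K = (-3*D²)*K + K = -3*K*D² + K = K - 3*K*D²)
(-15972/(20348/12086) - 5165/16844) + M(149, P(13)) = (-15972/(20348/12086) - 5165/16844) + 13*(1 - 3*149²) = (-15972/(20348*(1/12086)) - 5165*1/16844) + 13*(1 - 3*22201) = (-15972/10174/6043 - 5165/16844) + 13*(1 - 66603) = (-15972*6043/10174 - 5165/16844) + 13*(-66602) = (-48259398/5087 - 5165/16844) - 865826 = -812907574267/85685428 - 865826 = -75001578957795/85685428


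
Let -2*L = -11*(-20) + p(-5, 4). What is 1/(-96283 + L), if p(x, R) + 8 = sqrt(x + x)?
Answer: -192778/18581678647 + I*sqrt(10)/18581678647 ≈ -1.0375e-5 + 1.7018e-10*I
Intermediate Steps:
p(x, R) = -8 + sqrt(2)*sqrt(x) (p(x, R) = -8 + sqrt(x + x) = -8 + sqrt(2*x) = -8 + sqrt(2)*sqrt(x))
L = -106 - I*sqrt(10)/2 (L = -(-11*(-20) + (-8 + sqrt(2)*sqrt(-5)))/2 = -(220 + (-8 + sqrt(2)*(I*sqrt(5))))/2 = -(220 + (-8 + I*sqrt(10)))/2 = -(212 + I*sqrt(10))/2 = -106 - I*sqrt(10)/2 ≈ -106.0 - 1.5811*I)
1/(-96283 + L) = 1/(-96283 + (-106 - I*sqrt(10)/2)) = 1/(-96389 - I*sqrt(10)/2)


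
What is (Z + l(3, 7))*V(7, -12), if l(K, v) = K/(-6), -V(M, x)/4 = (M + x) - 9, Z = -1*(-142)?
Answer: 7924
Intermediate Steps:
Z = 142
V(M, x) = 36 - 4*M - 4*x (V(M, x) = -4*((M + x) - 9) = -4*(-9 + M + x) = 36 - 4*M - 4*x)
l(K, v) = -K/6 (l(K, v) = K*(-⅙) = -K/6)
(Z + l(3, 7))*V(7, -12) = (142 - ⅙*3)*(36 - 4*7 - 4*(-12)) = (142 - ½)*(36 - 28 + 48) = (283/2)*56 = 7924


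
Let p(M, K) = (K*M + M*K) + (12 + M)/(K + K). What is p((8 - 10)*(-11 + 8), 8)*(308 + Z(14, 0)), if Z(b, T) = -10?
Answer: 115773/4 ≈ 28943.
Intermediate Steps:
p(M, K) = (12 + M)/(2*K) + 2*K*M (p(M, K) = (K*M + K*M) + (12 + M)/((2*K)) = 2*K*M + (12 + M)*(1/(2*K)) = 2*K*M + (12 + M)/(2*K) = (12 + M)/(2*K) + 2*K*M)
p((8 - 10)*(-11 + 8), 8)*(308 + Z(14, 0)) = ((½)*(12 + (8 - 10)*(-11 + 8) + 4*((8 - 10)*(-11 + 8))*8²)/8)*(308 - 10) = ((½)*(⅛)*(12 - 2*(-3) + 4*(-2*(-3))*64))*298 = ((½)*(⅛)*(12 + 6 + 4*6*64))*298 = ((½)*(⅛)*(12 + 6 + 1536))*298 = ((½)*(⅛)*1554)*298 = (777/8)*298 = 115773/4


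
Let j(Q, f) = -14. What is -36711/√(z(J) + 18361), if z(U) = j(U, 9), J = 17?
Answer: -36711*√18347/18347 ≈ -271.03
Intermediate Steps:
z(U) = -14
-36711/√(z(J) + 18361) = -36711/√(-14 + 18361) = -36711*√18347/18347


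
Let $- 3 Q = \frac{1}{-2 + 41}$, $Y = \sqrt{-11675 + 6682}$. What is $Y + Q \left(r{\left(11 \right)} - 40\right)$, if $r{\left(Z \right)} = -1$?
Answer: $\frac{41}{117} + i \sqrt{4993} \approx 0.35043 + 70.661 i$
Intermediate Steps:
$Y = i \sqrt{4993}$ ($Y = \sqrt{-4993} = i \sqrt{4993} \approx 70.661 i$)
$Q = - \frac{1}{117}$ ($Q = - \frac{1}{3 \left(-2 + 41\right)} = - \frac{1}{3 \cdot 39} = \left(- \frac{1}{3}\right) \frac{1}{39} = - \frac{1}{117} \approx -0.008547$)
$Y + Q \left(r{\left(11 \right)} - 40\right) = i \sqrt{4993} - \frac{-1 - 40}{117} = i \sqrt{4993} - - \frac{41}{117} = i \sqrt{4993} + \frac{41}{117} = \frac{41}{117} + i \sqrt{4993}$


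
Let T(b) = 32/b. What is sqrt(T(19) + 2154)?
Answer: sqrt(778202)/19 ≈ 46.429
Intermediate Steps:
sqrt(T(19) + 2154) = sqrt(32/19 + 2154) = sqrt(40958/19) = sqrt(778202)/19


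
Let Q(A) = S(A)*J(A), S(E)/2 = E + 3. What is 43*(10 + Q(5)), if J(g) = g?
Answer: 3870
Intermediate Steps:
S(E) = 6 + 2*E (S(E) = 2*(E + 3) = 2*(3 + E) = 6 + 2*E)
Q(A) = A*(6 + 2*A) (Q(A) = (6 + 2*A)*A = A*(6 + 2*A))
43*(10 + Q(5)) = 43*(10 + 2*5*(3 + 5)) = 43*(10 + 2*5*8) = 43*(10 + 80) = 43*90 = 3870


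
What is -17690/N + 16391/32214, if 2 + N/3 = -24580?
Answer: 296439391/395942274 ≈ 0.74869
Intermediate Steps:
N = -73746 (N = -6 + 3*(-24580) = -6 - 73740 = -73746)
-17690/N + 16391/32214 = -17690/(-73746) + 16391/32214 = -17690*(-1/73746) + 16391*(1/32214) = 8845/36873 + 16391/32214 = 296439391/395942274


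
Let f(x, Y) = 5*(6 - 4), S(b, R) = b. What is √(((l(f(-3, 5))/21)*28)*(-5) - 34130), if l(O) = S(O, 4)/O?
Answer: 7*I*√6270/3 ≈ 184.76*I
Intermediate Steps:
f(x, Y) = 10 (f(x, Y) = 5*2 = 10)
l(O) = 1 (l(O) = O/O = 1)
√(((l(f(-3, 5))/21)*28)*(-5) - 34130) = √(((1/21)*28)*(-5) - 34130) = √((4/3)*(-5) - 34130) = √(-20/3 - 34130) = √(-102410/3) = 7*I*√6270/3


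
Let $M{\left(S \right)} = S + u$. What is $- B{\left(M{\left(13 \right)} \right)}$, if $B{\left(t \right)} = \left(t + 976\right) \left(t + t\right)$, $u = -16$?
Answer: $5838$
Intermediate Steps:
$M{\left(S \right)} = -16 + S$ ($M{\left(S \right)} = S - 16 = -16 + S$)
$B{\left(t \right)} = 2 t \left(976 + t\right)$ ($B{\left(t \right)} = \left(976 + t\right) 2 t = 2 t \left(976 + t\right)$)
$- B{\left(M{\left(13 \right)} \right)} = - 2 \left(-16 + 13\right) \left(976 + \left(-16 + 13\right)\right) = - 2 \left(-3\right) \left(976 - 3\right) = - 2 \left(-3\right) 973 = \left(-1\right) \left(-5838\right) = 5838$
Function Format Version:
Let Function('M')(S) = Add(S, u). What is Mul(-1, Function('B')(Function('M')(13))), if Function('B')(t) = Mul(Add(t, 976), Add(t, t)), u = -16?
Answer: 5838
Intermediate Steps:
Function('M')(S) = Add(-16, S) (Function('M')(S) = Add(S, -16) = Add(-16, S))
Function('B')(t) = Mul(2, t, Add(976, t)) (Function('B')(t) = Mul(Add(976, t), Mul(2, t)) = Mul(2, t, Add(976, t)))
Mul(-1, Function('B')(Function('M')(13))) = Mul(-1, Mul(2, Add(-16, 13), Add(976, Add(-16, 13)))) = Mul(-1, Mul(2, -3, Add(976, -3))) = Mul(-1, Mul(2, -3, 973)) = Mul(-1, -5838) = 5838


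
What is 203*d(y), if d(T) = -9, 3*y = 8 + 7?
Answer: -1827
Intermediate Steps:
y = 5 (y = (8 + 7)/3 = (1/3)*15 = 5)
203*d(y) = 203*(-9) = -1827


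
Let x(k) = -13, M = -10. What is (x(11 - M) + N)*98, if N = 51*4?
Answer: 18718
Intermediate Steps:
N = 204
(x(11 - M) + N)*98 = (-13 + 204)*98 = 191*98 = 18718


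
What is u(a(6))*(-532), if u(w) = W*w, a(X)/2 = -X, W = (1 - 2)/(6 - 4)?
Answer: -3192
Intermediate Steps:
W = -½ (W = -1/2 = -1*½ = -½ ≈ -0.50000)
a(X) = -2*X (a(X) = 2*(-X) = -2*X)
u(w) = -w/2
u(a(6))*(-532) = -(-1)*6*(-532) = -½*(-12)*(-532) = 6*(-532) = -3192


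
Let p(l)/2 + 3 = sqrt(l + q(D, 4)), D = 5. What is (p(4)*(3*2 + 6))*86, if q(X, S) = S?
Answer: -6192 + 4128*sqrt(2) ≈ -354.13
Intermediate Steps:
p(l) = -6 + 2*sqrt(4 + l) (p(l) = -6 + 2*sqrt(l + 4) = -6 + 2*sqrt(4 + l))
(p(4)*(3*2 + 6))*86 = ((-6 + 2*sqrt(4 + 4))*(3*2 + 6))*86 = ((-6 + 2*sqrt(8))*(6 + 6))*86 = ((-6 + 2*(2*sqrt(2)))*12)*86 = ((-6 + 4*sqrt(2))*12)*86 = (-72 + 48*sqrt(2))*86 = -6192 + 4128*sqrt(2)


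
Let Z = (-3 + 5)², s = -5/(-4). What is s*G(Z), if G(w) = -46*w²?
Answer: -920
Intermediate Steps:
s = 5/4 (s = -5*(-¼) = 5/4 ≈ 1.2500)
Z = 4 (Z = 2² = 4)
s*G(Z) = 5*(-46*4²)/4 = 5*(-46*16)/4 = (5/4)*(-736) = -920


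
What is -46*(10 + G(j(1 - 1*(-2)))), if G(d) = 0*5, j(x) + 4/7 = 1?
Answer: -460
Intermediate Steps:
j(x) = 3/7 (j(x) = -4/7 + 1 = 3/7)
G(d) = 0
-46*(10 + G(j(1 - 1*(-2)))) = -46*(10 + 0) = -46*10 = -460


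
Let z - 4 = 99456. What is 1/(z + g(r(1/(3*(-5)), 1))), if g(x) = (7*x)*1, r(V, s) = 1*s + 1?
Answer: 1/99474 ≈ 1.0053e-5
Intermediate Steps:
z = 99460 (z = 4 + 99456 = 99460)
r(V, s) = 1 + s (r(V, s) = s + 1 = 1 + s)
g(x) = 7*x
1/(z + g(r(1/(3*(-5)), 1))) = 1/(99460 + 7*(1 + 1)) = 1/(99460 + 7*2) = 1/(99460 + 14) = 1/99474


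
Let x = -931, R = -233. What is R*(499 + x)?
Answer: 100656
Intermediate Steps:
R*(499 + x) = -233*(499 - 931) = -233*(-432) = 100656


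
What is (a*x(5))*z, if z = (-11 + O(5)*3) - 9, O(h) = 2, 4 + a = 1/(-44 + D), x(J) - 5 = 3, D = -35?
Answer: 35504/79 ≈ 449.42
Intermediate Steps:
x(J) = 8 (x(J) = 5 + 3 = 8)
a = -317/79 (a = -4 + 1/(-44 - 35) = -4 + 1/(-79) = -4 - 1/79 = -317/79 ≈ -4.0127)
z = -14 (z = (-11 + 2*3) - 9 = (-11 + 6) - 9 = -5 - 9 = -14)
(a*x(5))*z = -317/79*8*(-14) = -2536/79*(-14) = 35504/79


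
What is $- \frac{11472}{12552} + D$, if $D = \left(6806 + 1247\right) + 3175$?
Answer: $\frac{5871766}{523} \approx 11227.0$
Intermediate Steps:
$D = 11228$ ($D = 8053 + 3175 = 11228$)
$- \frac{11472}{12552} + D = - \frac{11472}{12552} + 11228 = \left(-11472\right) \frac{1}{12552} + 11228 = - \frac{478}{523} + 11228 = \frac{5871766}{523}$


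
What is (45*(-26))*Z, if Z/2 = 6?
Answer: -14040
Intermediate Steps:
Z = 12 (Z = 2*6 = 12)
(45*(-26))*Z = (45*(-26))*12 = -1170*12 = -14040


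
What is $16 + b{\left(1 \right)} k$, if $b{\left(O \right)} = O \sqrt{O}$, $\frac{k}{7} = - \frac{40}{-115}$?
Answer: $\frac{424}{23} \approx 18.435$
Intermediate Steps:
$k = \frac{56}{23}$ ($k = 7 \left(- \frac{40}{-115}\right) = 7 \left(\left(-40\right) \left(- \frac{1}{115}\right)\right) = 7 \cdot \frac{8}{23} = \frac{56}{23} \approx 2.4348$)
$b{\left(O \right)} = O^{\frac{3}{2}}$
$16 + b{\left(1 \right)} k = 16 + 1^{\frac{3}{2}} \cdot \frac{56}{23} = 16 + 1 \cdot \frac{56}{23} = 16 + \frac{56}{23} = \frac{424}{23}$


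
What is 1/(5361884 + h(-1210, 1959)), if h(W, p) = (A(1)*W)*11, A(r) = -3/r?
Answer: 1/5401814 ≈ 1.8512e-7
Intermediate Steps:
h(W, p) = -33*W (h(W, p) = ((-3/1)*W)*11 = ((-3*1)*W)*11 = -3*W*11 = -33*W)
1/(5361884 + h(-1210, 1959)) = 1/(5361884 - 33*(-1210)) = 1/(5361884 + 39930) = 1/5401814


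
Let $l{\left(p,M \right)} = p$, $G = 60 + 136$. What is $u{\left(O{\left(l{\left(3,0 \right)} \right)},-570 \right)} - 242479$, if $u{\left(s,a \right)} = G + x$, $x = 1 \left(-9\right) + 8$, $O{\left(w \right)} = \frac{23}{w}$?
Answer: $-242284$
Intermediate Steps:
$G = 196$
$x = -1$ ($x = -9 + 8 = -1$)
$u{\left(s,a \right)} = 195$ ($u{\left(s,a \right)} = 196 - 1 = 195$)
$u{\left(O{\left(l{\left(3,0 \right)} \right)},-570 \right)} - 242479 = 195 - 242479 = -242284$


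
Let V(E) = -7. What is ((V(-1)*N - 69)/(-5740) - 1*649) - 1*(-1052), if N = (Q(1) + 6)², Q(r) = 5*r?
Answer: 578534/1435 ≈ 403.16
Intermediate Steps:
N = 121 (N = (5*1 + 6)² = (5 + 6)² = 11² = 121)
((V(-1)*N - 69)/(-5740) - 1*649) - 1*(-1052) = ((-7*121 - 69)/(-5740) - 1*649) - 1*(-1052) = ((-847 - 69)*(-1/5740) - 649) + 1052 = (-916*(-1/5740) - 649) + 1052 = (229/1435 - 649) + 1052 = -931086/1435 + 1052 = 578534/1435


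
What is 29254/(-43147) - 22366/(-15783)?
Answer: 503309920/680989101 ≈ 0.73909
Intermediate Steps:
29254/(-43147) - 22366/(-15783) = 29254*(-1/43147) - 22366*(-1/15783) = -29254/43147 + 22366/15783 = 503309920/680989101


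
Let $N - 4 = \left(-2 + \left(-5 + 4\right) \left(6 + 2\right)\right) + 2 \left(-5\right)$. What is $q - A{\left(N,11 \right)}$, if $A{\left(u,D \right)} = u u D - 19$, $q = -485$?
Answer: $-3282$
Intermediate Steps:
$N = -16$ ($N = 4 + \left(\left(-2 + \left(-5 + 4\right) \left(6 + 2\right)\right) + 2 \left(-5\right)\right) = 4 - 20 = -16$)
$A{\left(u,D \right)} = -19 + D u^{2}$ ($A{\left(u,D \right)} = u^{2} D - 19 = D u^{2} - 19 = -19 + D u^{2}$)
$q - A{\left(N,11 \right)} = -485 - \left(-19 + 11 \left(-16\right)^{2}\right) = -485 - \left(-19 + 11 \cdot 256\right) = -485 - \left(-19 + 2816\right) = -485 - 2797 = -3282$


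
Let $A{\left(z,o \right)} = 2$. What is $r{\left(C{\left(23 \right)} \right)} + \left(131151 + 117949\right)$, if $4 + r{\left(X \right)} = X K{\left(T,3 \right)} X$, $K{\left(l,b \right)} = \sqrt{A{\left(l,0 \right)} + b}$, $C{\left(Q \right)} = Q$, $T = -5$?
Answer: $249096 + 529 \sqrt{5} \approx 2.5028 \cdot 10^{5}$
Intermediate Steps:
$K{\left(l,b \right)} = \sqrt{2 + b}$
$r{\left(X \right)} = -4 + \sqrt{5} X^{2}$ ($r{\left(X \right)} = -4 + X \sqrt{2 + 3} X = -4 + X \sqrt{5} X = -4 + \sqrt{5} X^{2}$)
$r{\left(C{\left(23 \right)} \right)} + \left(131151 + 117949\right) = \left(-4 + \sqrt{5} \cdot 23^{2}\right) + \left(131151 + 117949\right) = \left(-4 + \sqrt{5} \cdot 529\right) + 249100 = \left(-4 + 529 \sqrt{5}\right) + 249100 = 249096 + 529 \sqrt{5}$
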